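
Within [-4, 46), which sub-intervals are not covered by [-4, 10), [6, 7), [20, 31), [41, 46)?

[10, 20) ∪ [31, 41)

The merged coverage is [-4, 10), [20, 31), [41, 46).
Complement within [-4, 46): [10, 20), [31, 41).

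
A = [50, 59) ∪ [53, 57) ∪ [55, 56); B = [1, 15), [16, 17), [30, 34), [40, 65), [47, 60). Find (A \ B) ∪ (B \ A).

Merge the first list: [50, 59).
Merge the second list: [1, 15), [16, 17), [30, 34), [40, 65).
Only in the first: none.
Only in the second: [1, 15), [16, 17), [30, 34), [40, 50), [59, 65).
Together these are the periods covered by exactly one.

[1, 15) ∪ [16, 17) ∪ [30, 34) ∪ [40, 50) ∪ [59, 65)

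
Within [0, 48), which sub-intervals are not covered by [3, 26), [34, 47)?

After merging, the occupied span is [3, 26), [34, 47).
Uncovered inside [0, 48): [0, 3), [26, 34), [47, 48).

[0, 3) ∪ [26, 34) ∪ [47, 48)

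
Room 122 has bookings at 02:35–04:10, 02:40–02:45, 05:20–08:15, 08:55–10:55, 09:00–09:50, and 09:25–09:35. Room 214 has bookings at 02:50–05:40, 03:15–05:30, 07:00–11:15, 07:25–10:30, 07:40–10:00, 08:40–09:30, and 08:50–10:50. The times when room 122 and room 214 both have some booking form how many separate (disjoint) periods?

4

Merge the first list: 02:35–04:10, 05:20–08:15, 08:55–10:55.
Merge the second list: 02:50–05:40, 07:00–11:15.
A ∩ B = 02:50–04:10, 05:20–05:40, 07:00–08:15, 08:55–10:55.
That is 4 disjoint pieces.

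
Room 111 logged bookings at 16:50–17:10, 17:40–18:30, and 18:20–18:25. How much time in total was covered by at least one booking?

1 h 10 min

Merged: 16:50–17:10, 17:40–18:30.
Lengths: 20 min + 50 min = 1 h 10 min.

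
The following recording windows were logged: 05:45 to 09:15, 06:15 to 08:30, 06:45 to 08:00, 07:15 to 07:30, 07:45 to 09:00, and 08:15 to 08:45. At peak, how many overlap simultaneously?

At 07:15, 4 of the intervals are simultaneously active.
No point has more.

4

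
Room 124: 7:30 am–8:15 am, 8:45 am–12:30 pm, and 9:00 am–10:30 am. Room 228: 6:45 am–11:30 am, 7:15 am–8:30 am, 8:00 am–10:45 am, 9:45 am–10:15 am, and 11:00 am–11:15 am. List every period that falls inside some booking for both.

7:30 am–8:15 am, 8:45 am–11:30 am

Merge the first list: 7:30 am–8:15 am, 8:45 am–12:30 pm.
Merge the second list: 6:45 am–11:30 am.
7:30 am–8:15 am meets the second set on 7:30 am–8:15 am.
8:45 am–12:30 pm meets the second set on 8:45 am–11:30 am.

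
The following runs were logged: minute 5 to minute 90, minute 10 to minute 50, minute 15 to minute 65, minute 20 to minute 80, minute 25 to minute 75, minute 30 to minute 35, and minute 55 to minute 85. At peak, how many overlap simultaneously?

At minute 30, 6 of the intervals are simultaneously active.
No point has more.

6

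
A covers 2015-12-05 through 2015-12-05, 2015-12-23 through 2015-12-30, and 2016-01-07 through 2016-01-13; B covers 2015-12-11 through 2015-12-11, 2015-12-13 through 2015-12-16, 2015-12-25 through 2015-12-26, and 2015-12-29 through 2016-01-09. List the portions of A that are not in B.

2015-12-05 through 2015-12-05, 2015-12-23 through 2015-12-24, 2015-12-27 through 2015-12-28, 2016-01-10 through 2016-01-13

2015-12-05 through 2015-12-05: no B overlap → unchanged.
2015-12-23 through 2015-12-30 minus B → 2015-12-23 through 2015-12-24, 2015-12-27 through 2015-12-28.
2016-01-07 through 2016-01-13 minus B → 2016-01-10 through 2016-01-13.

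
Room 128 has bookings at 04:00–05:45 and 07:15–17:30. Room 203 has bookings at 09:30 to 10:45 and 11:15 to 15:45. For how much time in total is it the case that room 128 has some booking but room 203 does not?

6 h 15 min

A \ B = 04:00-05:45, 07:15-09:30, 10:45-11:15, 15:45-17:30.
Total: 1 h 45 min + 2 h 15 min + 30 min + 1 h 45 min = 6 h 15 min.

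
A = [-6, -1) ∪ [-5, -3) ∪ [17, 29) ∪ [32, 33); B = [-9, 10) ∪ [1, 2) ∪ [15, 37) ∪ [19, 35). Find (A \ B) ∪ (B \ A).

Merge the first list: [-6, -1), [17, 29), [32, 33).
Merge the second list: [-9, 10), [15, 37).
Only in the first: none.
Only in the second: [-9, -6), [-1, 10), [15, 17), [29, 32), [33, 37).
Together these are the periods covered by exactly one.

[-9, -6) ∪ [-1, 10) ∪ [15, 17) ∪ [29, 32) ∪ [33, 37)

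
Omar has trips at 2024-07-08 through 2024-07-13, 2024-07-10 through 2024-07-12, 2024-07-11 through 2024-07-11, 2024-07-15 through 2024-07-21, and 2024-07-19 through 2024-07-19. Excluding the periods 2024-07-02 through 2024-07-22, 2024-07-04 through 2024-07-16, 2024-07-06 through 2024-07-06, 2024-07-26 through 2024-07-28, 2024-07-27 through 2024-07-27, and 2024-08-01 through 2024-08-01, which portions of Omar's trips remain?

Merge the first list: 2024-07-08 through 2024-07-13, 2024-07-15 through 2024-07-21.
Merge the second list: 2024-07-02 through 2024-07-22, 2024-07-26 through 2024-07-28, 2024-08-01 through 2024-08-01.
2024-07-08 through 2024-07-13 lies entirely inside B → drops out.
2024-07-15 through 2024-07-21 lies entirely inside B → drops out.

none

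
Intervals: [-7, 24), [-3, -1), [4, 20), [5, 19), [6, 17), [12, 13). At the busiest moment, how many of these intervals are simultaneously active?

Sweep endpoints in order; track running count of active intervals.
Peak of 5 reached at 12.

5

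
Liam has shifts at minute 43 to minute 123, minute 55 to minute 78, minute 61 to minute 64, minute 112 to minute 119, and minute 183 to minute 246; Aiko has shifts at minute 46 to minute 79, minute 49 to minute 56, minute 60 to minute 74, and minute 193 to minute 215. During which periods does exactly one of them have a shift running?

First set merges to minute 43 to minute 123, minute 183 to minute 246.
Second set merges to minute 46 to minute 79, minute 193 to minute 215.
Only in the first: minute 43 to minute 46, minute 79 to minute 123, minute 183 to minute 193, minute 215 to minute 246.
Only in the second: none.
Together these are the periods covered by exactly one.

minute 43 to minute 46, minute 79 to minute 123, minute 183 to minute 193, minute 215 to minute 246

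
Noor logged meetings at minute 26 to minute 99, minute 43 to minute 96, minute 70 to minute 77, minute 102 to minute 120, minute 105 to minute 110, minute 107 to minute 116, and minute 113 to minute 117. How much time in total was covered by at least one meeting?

91 minutes

Merged: minute 26 to minute 99, minute 102 to minute 120.
Lengths: 73 minutes + 18 minutes = 91 minutes.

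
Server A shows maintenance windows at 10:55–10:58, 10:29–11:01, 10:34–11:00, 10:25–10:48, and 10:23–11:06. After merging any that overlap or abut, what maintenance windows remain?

Sort by start: 10:23–11:06, 10:25–10:48, 10:29–11:01, 10:34–11:00, 10:55–10:58.
10:25–10:48 overlaps/touches 10:23–11:06 → extend to 10:23–11:06.
10:29–11:01 overlaps/touches 10:23–11:06 → extend to 10:23–11:06.
10:34–11:00 overlaps/touches 10:23–11:06 → extend to 10:23–11:06.
10:55–10:58 overlaps/touches 10:23–11:06 → extend to 10:23–11:06.

10:23–11:06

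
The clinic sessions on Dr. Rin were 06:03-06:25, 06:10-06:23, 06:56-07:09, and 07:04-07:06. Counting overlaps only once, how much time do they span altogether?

35 min

Merged: 06:03–06:25, 06:56–07:09.
Lengths: 22 min + 13 min = 35 min.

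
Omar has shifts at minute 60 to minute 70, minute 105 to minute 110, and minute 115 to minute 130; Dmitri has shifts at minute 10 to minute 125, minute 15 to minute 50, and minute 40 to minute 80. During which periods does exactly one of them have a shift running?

Merge the second list: minute 10 to minute 125.
A but not B: minute 125 to minute 130.
B but not A: minute 10 to minute 60, minute 70 to minute 105, minute 110 to minute 115.
Combining gives A △ B.

minute 10 to minute 60, minute 70 to minute 105, minute 110 to minute 115, minute 125 to minute 130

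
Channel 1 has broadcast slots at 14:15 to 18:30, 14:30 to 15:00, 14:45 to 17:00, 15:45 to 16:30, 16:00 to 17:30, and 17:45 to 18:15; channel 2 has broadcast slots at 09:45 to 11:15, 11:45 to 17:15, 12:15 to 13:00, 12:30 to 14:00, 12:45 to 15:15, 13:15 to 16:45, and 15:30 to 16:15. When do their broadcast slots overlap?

A, merged: 14:15-18:30.
B, merged: 09:45-11:15, 11:45-17:15.
14:15-18:30 ∩ B → 14:15-17:15.

14:15-17:15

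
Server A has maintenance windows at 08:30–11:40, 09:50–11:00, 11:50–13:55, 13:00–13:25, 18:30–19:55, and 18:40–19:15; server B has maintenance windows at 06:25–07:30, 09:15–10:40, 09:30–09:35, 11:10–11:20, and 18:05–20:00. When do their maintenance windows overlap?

09:15-10:40, 11:10-11:20, 18:30-19:55

A, merged: 08:30-11:40, 11:50-13:55, 18:30-19:55.
B, merged: 06:25-07:30, 09:15-10:40, 11:10-11:20, 18:05-20:00.
08:30-11:40 ∩ B → 09:15-10:40, 11:10-11:20.
11:50-13:55 meets no B interval.
18:30-19:55 ∩ B → 18:30-19:55.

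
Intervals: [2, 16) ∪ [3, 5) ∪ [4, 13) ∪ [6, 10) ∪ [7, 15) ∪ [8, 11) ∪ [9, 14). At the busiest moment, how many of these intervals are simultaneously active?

6

At 9, 6 of the intervals are simultaneously active.
No point has more.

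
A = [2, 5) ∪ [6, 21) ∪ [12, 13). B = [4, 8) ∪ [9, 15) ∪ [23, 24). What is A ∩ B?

[4, 5) ∪ [6, 8) ∪ [9, 15)

First set merges to [2, 5), [6, 21).
[2, 5) overlaps B on [4, 5).
[6, 21) overlaps B on [6, 8), [9, 15).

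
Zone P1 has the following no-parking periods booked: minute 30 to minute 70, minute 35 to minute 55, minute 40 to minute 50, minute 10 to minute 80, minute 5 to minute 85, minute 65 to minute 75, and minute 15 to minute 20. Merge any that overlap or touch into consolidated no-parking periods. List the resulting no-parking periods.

minute 5 to minute 85

Sort by start: minute 5 to minute 85, minute 10 to minute 80, minute 15 to minute 20, minute 30 to minute 70, minute 35 to minute 55, minute 40 to minute 50, minute 65 to minute 75.
minute 10 to minute 80 overlaps/touches minute 5 to minute 85 → extend to minute 5 to minute 85.
minute 15 to minute 20 overlaps/touches minute 5 to minute 85 → extend to minute 5 to minute 85.
minute 30 to minute 70 overlaps/touches minute 5 to minute 85 → extend to minute 5 to minute 85.
minute 35 to minute 55 overlaps/touches minute 5 to minute 85 → extend to minute 5 to minute 85.
minute 40 to minute 50 overlaps/touches minute 5 to minute 85 → extend to minute 5 to minute 85.
minute 65 to minute 75 overlaps/touches minute 5 to minute 85 → extend to minute 5 to minute 85.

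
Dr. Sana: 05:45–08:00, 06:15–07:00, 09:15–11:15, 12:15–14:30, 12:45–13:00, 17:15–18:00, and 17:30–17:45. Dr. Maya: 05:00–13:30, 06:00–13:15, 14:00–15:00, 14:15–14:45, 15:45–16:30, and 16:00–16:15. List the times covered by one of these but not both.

05:00–05:45, 08:00–09:15, 11:15–12:15, 13:30–14:00, 14:30–15:00, 15:45–16:30, 17:15–18:00

First set merges to 05:45–08:00, 09:15–11:15, 12:15–14:30, 17:15–18:00.
Second set merges to 05:00–13:30, 14:00–15:00, 15:45–16:30.
A but not B: 13:30–14:00, 17:15–18:00.
B but not A: 05:00–05:45, 08:00–09:15, 11:15–12:15, 14:30–15:00, 15:45–16:30.
Combining gives A △ B.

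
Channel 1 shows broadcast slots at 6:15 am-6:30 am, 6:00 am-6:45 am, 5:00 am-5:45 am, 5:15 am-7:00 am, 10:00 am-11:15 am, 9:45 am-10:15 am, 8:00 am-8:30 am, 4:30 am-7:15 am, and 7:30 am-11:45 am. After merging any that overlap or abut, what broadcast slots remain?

Sort by start: 4:30 am–7:15 am, 5:00 am–5:45 am, 5:15 am–7:00 am, 6:00 am–6:45 am, 6:15 am–6:30 am, 7:30 am–11:45 am, 8:00 am–8:30 am, 9:45 am–10:15 am, 10:00 am–11:15 am.
5:00 am–5:45 am overlaps/touches 4:30 am–7:15 am → extend to 4:30 am–7:15 am.
5:15 am–7:00 am overlaps/touches 4:30 am–7:15 am → extend to 4:30 am–7:15 am.
6:00 am–6:45 am overlaps/touches 4:30 am–7:15 am → extend to 4:30 am–7:15 am.
6:15 am–6:30 am overlaps/touches 4:30 am–7:15 am → extend to 4:30 am–7:15 am.
7:30 am–11:45 am is disjoint → start new block.
8:00 am–8:30 am overlaps/touches 7:30 am–11:45 am → extend to 7:30 am–11:45 am.
9:45 am–10:15 am overlaps/touches 7:30 am–11:45 am → extend to 7:30 am–11:45 am.
10:00 am–11:15 am overlaps/touches 7:30 am–11:45 am → extend to 7:30 am–11:45 am.

4:30 am–7:15 am, 7:30 am–11:45 am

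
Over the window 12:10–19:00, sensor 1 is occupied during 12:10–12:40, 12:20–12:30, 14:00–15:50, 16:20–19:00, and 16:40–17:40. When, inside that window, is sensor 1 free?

12:40-14:00, 15:50-16:20

After merging, the occupied span is 12:10-12:40, 14:00-15:50, 16:20-19:00.
Complement within 12:10-19:00: 12:40-14:00, 15:50-16:20.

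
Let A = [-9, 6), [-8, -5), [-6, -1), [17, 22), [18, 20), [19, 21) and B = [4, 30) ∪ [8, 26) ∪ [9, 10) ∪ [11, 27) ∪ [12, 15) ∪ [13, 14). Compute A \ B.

[-9, 4)

Merge the first list: [-9, 6), [17, 22).
Merge the second list: [4, 30).
[-9, 6) minus B → [-9, 4).
[17, 22): fully covered by B → removed.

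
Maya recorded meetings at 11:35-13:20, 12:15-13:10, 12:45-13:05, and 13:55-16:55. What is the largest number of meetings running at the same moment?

Sweep endpoints in order; track running count of active intervals.
Peak of 3 reached at 12:45.

3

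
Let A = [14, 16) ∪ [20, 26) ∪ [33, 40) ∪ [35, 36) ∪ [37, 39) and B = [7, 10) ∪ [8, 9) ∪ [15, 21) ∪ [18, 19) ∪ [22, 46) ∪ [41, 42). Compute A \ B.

Merge the first list: [14, 16), [20, 26), [33, 40).
Merge the second list: [7, 10), [15, 21), [22, 46).
[14, 16) \ B = [14, 15).
[20, 26) \ B = [21, 22).
[33, 40): entirely removed.

[14, 15) ∪ [21, 22)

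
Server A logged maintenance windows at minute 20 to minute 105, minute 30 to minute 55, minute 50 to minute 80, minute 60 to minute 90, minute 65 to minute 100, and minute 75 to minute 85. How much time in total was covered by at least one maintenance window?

85 minutes

Merged: minute 20 to minute 105.
Length: 85 minutes.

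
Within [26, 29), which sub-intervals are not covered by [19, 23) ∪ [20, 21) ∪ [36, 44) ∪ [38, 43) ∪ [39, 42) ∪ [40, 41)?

[26, 29)

Covered (merged): [19, 23), [36, 44).
Complement within [26, 29): [26, 29).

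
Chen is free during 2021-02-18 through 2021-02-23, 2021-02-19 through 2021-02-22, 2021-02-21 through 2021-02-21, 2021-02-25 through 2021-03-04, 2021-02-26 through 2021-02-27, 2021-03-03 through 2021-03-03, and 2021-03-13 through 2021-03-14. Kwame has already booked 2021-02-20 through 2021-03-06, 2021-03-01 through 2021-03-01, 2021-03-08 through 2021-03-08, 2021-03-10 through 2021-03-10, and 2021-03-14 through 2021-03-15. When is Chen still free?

2021-02-18 through 2021-02-19, 2021-03-13 through 2021-03-13

A, merged: 2021-02-18 through 2021-02-23, 2021-02-25 through 2021-03-04, 2021-03-13 through 2021-03-14.
B, merged: 2021-02-20 through 2021-03-06, 2021-03-08 through 2021-03-08, 2021-03-10 through 2021-03-10, 2021-03-14 through 2021-03-15.
2021-02-18 through 2021-02-23 with B removed leaves 2021-02-18 through 2021-02-19.
2021-02-25 through 2021-03-04 lies entirely inside B → drops out.
2021-03-13 through 2021-03-14 with B removed leaves 2021-03-13 through 2021-03-13.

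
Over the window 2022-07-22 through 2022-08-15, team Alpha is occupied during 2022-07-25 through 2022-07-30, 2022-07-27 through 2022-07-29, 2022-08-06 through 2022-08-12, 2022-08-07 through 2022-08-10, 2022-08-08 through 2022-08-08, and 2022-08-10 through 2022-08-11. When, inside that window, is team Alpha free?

After merging, the occupied span is 2022-07-25 through 2022-07-30, 2022-08-06 through 2022-08-12.
Complement within 2022-07-22 through 2022-08-15: 2022-07-22 through 2022-07-24, 2022-07-31 through 2022-08-05, 2022-08-13 through 2022-08-15.

2022-07-22 through 2022-07-24, 2022-07-31 through 2022-08-05, 2022-08-13 through 2022-08-15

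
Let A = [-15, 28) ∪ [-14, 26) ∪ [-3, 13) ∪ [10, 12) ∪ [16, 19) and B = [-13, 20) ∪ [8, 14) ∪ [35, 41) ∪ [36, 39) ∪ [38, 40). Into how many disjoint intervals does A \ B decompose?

2

A, merged: [-15, 28).
B, merged: [-13, 20), [35, 41).
A \ B = [-15, -13), [20, 28).
That is 2 disjoint pieces.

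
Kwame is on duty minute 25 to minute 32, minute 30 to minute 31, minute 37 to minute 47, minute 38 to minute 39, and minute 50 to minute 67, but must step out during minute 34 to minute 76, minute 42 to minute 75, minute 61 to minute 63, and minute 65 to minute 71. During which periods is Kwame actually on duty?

minute 25 to minute 32

First set merges to minute 25 to minute 32, minute 37 to minute 47, minute 50 to minute 67.
Second set merges to minute 34 to minute 76.
minute 25 to minute 32 is untouched.
minute 37 to minute 47 lies entirely inside B → drops out.
minute 50 to minute 67 lies entirely inside B → drops out.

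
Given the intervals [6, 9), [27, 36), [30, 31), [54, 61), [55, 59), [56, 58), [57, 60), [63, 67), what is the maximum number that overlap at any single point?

Sweep endpoints in order; track running count of active intervals.
Peak of 4 reached at 57.

4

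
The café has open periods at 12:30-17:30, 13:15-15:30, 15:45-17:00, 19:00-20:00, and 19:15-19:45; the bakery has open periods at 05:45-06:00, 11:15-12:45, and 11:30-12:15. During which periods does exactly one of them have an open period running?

Merge the first list: 12:30–17:30, 19:00–20:00.
Merge the second list: 05:45–06:00, 11:15–12:45.
A \ B = 12:45–17:30, 19:00–20:00.
B \ A = 05:45–06:00, 11:15–12:30.
Union of the two gives the symmetric difference.

05:45–06:00, 11:15–12:30, 12:45–17:30, 19:00–20:00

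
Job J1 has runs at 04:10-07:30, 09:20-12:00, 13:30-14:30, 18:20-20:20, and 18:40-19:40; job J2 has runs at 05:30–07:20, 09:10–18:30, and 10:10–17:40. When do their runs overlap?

A, merged: 04:10-07:30, 09:20-12:00, 13:30-14:30, 18:20-20:20.
B, merged: 05:30-07:20, 09:10-18:30.
04:10-07:30 overlaps B on 05:30-07:20.
09:20-12:00 overlaps B on 09:20-12:00.
13:30-14:30 overlaps B on 13:30-14:30.
18:20-20:20 overlaps B on 18:20-18:30.

05:30-07:20, 09:20-12:00, 13:30-14:30, 18:20-18:30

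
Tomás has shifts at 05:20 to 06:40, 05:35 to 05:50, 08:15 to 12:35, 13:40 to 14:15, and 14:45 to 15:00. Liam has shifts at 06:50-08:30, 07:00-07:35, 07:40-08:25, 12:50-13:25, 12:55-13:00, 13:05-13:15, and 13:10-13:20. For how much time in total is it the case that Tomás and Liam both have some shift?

15 min

A, merged: 05:20–06:40, 08:15–12:35, 13:40–14:15, 14:45–15:00.
B, merged: 06:50–08:30, 12:50–13:25.
A ∩ B = 08:15–08:30.
Total: 15 min.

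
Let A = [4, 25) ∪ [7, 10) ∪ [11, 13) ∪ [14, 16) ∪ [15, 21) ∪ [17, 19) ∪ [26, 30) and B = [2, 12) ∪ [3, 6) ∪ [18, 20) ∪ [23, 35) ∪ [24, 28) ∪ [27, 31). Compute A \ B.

[12, 18) ∪ [20, 23)

Merge the first list: [4, 25), [26, 30).
Merge the second list: [2, 12), [18, 20), [23, 35).
[4, 25) minus B → [12, 18), [20, 23).
[26, 30): fully covered by B → removed.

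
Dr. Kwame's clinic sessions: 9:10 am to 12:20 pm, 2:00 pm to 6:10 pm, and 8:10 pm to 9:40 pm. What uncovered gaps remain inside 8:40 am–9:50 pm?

After merging, the occupied span is 9:10 am–12:20 pm, 2:00 pm–6:10 pm, 8:10 pm–9:40 pm.
Complement within 8:40 am–9:50 pm: 8:40 am–9:10 am, 12:20 pm–2:00 pm, 6:10 pm–8:10 pm, 9:40 pm–9:50 pm.

8:40 am–9:10 am, 12:20 pm–2:00 pm, 6:10 pm–8:10 pm, 9:40 pm–9:50 pm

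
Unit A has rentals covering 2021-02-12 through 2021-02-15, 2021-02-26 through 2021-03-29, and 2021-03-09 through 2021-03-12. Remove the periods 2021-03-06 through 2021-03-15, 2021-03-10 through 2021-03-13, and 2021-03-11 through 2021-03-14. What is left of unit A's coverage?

2021-02-12 through 2021-02-15, 2021-02-26 through 2021-03-05, 2021-03-16 through 2021-03-29

First set merges to 2021-02-12 through 2021-02-15, 2021-02-26 through 2021-03-29.
Second set merges to 2021-03-06 through 2021-03-15.
2021-02-12 through 2021-02-15: no B overlap → unchanged.
2021-02-26 through 2021-03-29 minus B → 2021-02-26 through 2021-03-05, 2021-03-16 through 2021-03-29.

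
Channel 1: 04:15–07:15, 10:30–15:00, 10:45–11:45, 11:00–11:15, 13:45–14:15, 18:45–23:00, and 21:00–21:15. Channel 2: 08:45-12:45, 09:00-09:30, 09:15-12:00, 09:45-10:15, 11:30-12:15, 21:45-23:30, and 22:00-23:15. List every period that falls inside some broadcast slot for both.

10:30–12:45, 21:45–23:00

A, merged: 04:15–07:15, 10:30–15:00, 18:45–23:00.
B, merged: 08:45–12:45, 21:45–23:30.
04:15–07:15 falls entirely outside B.
10:30–15:00 overlaps B on 10:30–12:45.
18:45–23:00 overlaps B on 21:45–23:00.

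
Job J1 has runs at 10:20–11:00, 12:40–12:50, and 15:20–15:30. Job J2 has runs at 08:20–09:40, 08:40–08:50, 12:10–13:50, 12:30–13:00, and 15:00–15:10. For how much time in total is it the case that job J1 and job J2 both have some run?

Merge the second list: 08:20–09:40, 12:10–13:50, 15:00–15:10.
A ∩ B = 12:40–12:50.
Total: 10 min.

10 min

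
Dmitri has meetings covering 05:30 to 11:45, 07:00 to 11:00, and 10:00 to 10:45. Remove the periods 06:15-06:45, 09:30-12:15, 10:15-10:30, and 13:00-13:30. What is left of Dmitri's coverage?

05:30-06:15, 06:45-09:30

A, merged: 05:30-11:45.
B, merged: 06:15-06:45, 09:30-12:15, 13:00-13:30.
05:30-11:45 \ B = 05:30-06:15, 06:45-09:30.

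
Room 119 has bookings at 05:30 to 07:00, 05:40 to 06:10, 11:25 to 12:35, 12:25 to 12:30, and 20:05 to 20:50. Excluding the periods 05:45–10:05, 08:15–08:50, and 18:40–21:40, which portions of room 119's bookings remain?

First set merges to 05:30–07:00, 11:25–12:35, 20:05–20:50.
Second set merges to 05:45–10:05, 18:40–21:40.
05:30–07:00 with B removed leaves 05:30–05:45.
11:25–12:35 is untouched.
20:05–20:50 lies entirely inside B → drops out.

05:30–05:45, 11:25–12:35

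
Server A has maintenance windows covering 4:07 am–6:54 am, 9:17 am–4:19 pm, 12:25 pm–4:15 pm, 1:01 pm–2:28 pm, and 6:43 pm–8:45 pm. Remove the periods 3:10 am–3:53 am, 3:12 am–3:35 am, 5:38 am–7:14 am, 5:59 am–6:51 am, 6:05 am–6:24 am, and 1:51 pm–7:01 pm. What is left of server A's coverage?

Merge the first list: 4:07 am-6:54 am, 9:17 am-4:19 pm, 6:43 pm-8:45 pm.
Merge the second list: 3:10 am-3:53 am, 5:38 am-7:14 am, 1:51 pm-7:01 pm.
4:07 am-6:54 am minus B → 4:07 am-5:38 am.
9:17 am-4:19 pm minus B → 9:17 am-1:51 pm.
6:43 pm-8:45 pm minus B → 7:01 pm-8:45 pm.

4:07 am-5:38 am, 9:17 am-1:51 pm, 7:01 pm-8:45 pm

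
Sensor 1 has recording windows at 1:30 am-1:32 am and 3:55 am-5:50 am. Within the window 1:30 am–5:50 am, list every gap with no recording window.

The merged coverage is 1:30 am–1:32 am, 3:55 am–5:50 am.
Uncovered inside 1:30 am–5:50 am: 1:32 am–3:55 am.

1:32 am–3:55 am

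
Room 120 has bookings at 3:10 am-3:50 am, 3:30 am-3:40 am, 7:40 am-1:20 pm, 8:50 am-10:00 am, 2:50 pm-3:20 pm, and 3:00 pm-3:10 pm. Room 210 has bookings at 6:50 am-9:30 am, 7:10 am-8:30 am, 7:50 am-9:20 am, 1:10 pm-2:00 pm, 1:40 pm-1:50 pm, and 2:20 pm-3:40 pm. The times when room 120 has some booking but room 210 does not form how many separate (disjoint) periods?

2

A, merged: 3:10 am–3:50 am, 7:40 am–1:20 pm, 2:50 pm–3:20 pm.
B, merged: 6:50 am–9:30 am, 1:10 pm–2:00 pm, 2:20 pm–3:40 pm.
A \ B = 3:10 am–3:50 am, 9:30 am–1:10 pm.
That is 2 disjoint pieces.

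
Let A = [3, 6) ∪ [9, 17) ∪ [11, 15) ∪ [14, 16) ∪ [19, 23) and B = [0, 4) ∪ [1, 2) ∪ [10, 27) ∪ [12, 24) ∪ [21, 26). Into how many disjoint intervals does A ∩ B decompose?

3

A, merged: [3, 6), [9, 17), [19, 23).
B, merged: [0, 4), [10, 27).
A ∩ B = [3, 4), [10, 17), [19, 23).
That is 3 disjoint pieces.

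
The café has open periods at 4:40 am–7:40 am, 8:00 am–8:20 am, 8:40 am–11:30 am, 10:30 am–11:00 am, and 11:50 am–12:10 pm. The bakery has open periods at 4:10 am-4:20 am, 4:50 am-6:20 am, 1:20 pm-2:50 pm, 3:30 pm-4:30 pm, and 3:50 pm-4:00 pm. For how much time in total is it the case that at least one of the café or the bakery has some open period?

Merge the first list: 4:40 am-7:40 am, 8:00 am-8:20 am, 8:40 am-11:30 am, 11:50 am-12:10 pm.
Merge the second list: 4:10 am-4:20 am, 4:50 am-6:20 am, 1:20 pm-2:50 pm, 3:30 pm-4:30 pm.
A ∪ B = 4:10 am-4:20 am, 4:40 am-7:40 am, 8:00 am-8:20 am, 8:40 am-11:30 am, 11:50 am-12:10 pm, 1:20 pm-2:50 pm, 3:30 pm-4:30 pm.
Total: 10 min + 3 h + 20 min + 2 h 50 min + 20 min + 1 h 30 min + 1 h = 9 h 10 min.

9 h 10 min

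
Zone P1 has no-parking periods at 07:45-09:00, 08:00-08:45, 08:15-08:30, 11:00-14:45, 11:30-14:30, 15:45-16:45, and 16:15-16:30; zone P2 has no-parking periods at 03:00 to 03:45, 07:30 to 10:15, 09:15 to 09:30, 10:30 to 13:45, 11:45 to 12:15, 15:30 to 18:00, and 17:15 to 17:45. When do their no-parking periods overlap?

Merge the first list: 07:45-09:00, 11:00-14:45, 15:45-16:45.
Merge the second list: 03:00-03:45, 07:30-10:15, 10:30-13:45, 15:30-18:00.
07:45-09:00 meets the second set on 07:45-09:00.
11:00-14:45 meets the second set on 11:00-13:45.
15:45-16:45 meets the second set on 15:45-16:45.

07:45-09:00, 11:00-13:45, 15:45-16:45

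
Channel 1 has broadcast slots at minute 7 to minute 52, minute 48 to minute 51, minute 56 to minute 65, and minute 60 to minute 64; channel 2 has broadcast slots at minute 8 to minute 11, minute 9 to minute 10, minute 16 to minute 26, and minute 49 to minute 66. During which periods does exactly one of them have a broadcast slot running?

Merge the first list: minute 7 to minute 52, minute 56 to minute 65.
Merge the second list: minute 8 to minute 11, minute 16 to minute 26, minute 49 to minute 66.
Only in the first: minute 7 to minute 8, minute 11 to minute 16, minute 26 to minute 49.
Only in the second: minute 52 to minute 56, minute 65 to minute 66.
Together these are the periods covered by exactly one.

minute 7 to minute 8, minute 11 to minute 16, minute 26 to minute 49, minute 52 to minute 56, minute 65 to minute 66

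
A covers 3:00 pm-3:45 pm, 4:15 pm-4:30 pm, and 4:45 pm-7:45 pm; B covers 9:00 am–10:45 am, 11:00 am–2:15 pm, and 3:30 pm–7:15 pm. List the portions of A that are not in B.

3:00 pm–3:45 pm with B removed leaves 3:00 pm–3:30 pm.
4:15 pm–4:30 pm lies entirely inside B → drops out.
4:45 pm–7:45 pm with B removed leaves 7:15 pm–7:45 pm.

3:00 pm–3:30 pm, 7:15 pm–7:45 pm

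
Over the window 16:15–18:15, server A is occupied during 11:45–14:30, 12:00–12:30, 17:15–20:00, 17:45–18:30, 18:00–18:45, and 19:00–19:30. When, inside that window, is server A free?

16:15–17:15

After merging, the occupied span is 11:45–14:30, 17:15–20:00.
Complement within 16:15–18:15: 16:15–17:15.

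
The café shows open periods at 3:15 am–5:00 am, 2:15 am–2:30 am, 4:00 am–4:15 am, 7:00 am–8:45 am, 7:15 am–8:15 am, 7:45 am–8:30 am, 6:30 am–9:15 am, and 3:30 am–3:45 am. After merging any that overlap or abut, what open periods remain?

2:15 am–2:30 am, 3:15 am–5:00 am, 6:30 am–9:15 am

Sort by start: 2:15 am–2:30 am, 3:15 am–5:00 am, 3:30 am–3:45 am, 4:00 am–4:15 am, 6:30 am–9:15 am, 7:00 am–8:45 am, 7:15 am–8:15 am, 7:45 am–8:30 am.
3:15 am–5:00 am is disjoint → start new block.
3:30 am–3:45 am overlaps/touches 3:15 am–5:00 am → extend to 3:15 am–5:00 am.
4:00 am–4:15 am overlaps/touches 3:15 am–5:00 am → extend to 3:15 am–5:00 am.
6:30 am–9:15 am is disjoint → start new block.
7:00 am–8:45 am overlaps/touches 6:30 am–9:15 am → extend to 6:30 am–9:15 am.
7:15 am–8:15 am overlaps/touches 6:30 am–9:15 am → extend to 6:30 am–9:15 am.
7:45 am–8:30 am overlaps/touches 6:30 am–9:15 am → extend to 6:30 am–9:15 am.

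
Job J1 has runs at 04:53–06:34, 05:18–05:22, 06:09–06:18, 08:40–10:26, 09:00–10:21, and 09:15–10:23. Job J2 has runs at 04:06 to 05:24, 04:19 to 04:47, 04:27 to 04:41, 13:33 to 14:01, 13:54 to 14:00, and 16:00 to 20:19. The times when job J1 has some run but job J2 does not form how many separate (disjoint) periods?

2

Merge the first list: 04:53-06:34, 08:40-10:26.
Merge the second list: 04:06-05:24, 13:33-14:01, 16:00-20:19.
A \ B = 05:24-06:34, 08:40-10:26.
That is 2 disjoint pieces.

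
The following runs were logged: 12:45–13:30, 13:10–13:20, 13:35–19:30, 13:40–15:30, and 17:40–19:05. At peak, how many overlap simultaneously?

Walk the sorted start/end points keeping a running depth.
The depth first hits 2 at 13:10.

2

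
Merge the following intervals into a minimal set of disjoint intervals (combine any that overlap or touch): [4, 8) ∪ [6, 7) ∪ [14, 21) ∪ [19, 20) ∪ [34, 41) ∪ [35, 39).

[6, 7) overlaps/touches [4, 8) → extend to [4, 8).
[14, 21) is disjoint → start new block.
[19, 20) overlaps/touches [14, 21) → extend to [14, 21).
[34, 41) is disjoint → start new block.
[35, 39) overlaps/touches [34, 41) → extend to [34, 41).

[4, 8) ∪ [14, 21) ∪ [34, 41)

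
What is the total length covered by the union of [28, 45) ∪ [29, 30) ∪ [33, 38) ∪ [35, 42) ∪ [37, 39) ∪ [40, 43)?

17

Merged: [28, 45).
Length: 17.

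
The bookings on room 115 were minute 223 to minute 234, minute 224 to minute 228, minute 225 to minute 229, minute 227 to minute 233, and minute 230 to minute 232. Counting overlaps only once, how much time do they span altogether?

Merged: minute 223 to minute 234.
Length: 11 minutes.

11 minutes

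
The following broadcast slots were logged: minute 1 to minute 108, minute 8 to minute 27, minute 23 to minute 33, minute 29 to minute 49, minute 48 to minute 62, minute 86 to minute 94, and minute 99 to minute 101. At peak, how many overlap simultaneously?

3

Sweep endpoints in order; track running count of active intervals.
Peak of 3 reached at minute 23.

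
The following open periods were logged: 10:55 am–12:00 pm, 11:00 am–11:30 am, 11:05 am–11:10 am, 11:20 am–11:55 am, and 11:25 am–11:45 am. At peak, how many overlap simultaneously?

4

Sweep endpoints in order; track running count of active intervals.
Peak of 4 reached at 11:25 am.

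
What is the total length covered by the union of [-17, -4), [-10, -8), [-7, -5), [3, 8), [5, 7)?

18

Merged: [-17, -4), [3, 8).
Lengths: 13 + 5 = 18.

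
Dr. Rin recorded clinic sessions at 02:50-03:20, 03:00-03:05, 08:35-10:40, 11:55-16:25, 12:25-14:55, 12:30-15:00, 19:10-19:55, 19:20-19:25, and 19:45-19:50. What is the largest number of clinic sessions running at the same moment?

At 12:30, 3 of the intervals are simultaneously active.
No point has more.

3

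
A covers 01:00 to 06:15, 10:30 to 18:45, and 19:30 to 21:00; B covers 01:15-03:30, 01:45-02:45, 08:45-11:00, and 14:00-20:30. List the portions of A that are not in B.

01:00–01:15, 03:30–06:15, 11:00–14:00, 20:30–21:00

B, merged: 01:15–03:30, 08:45–11:00, 14:00–20:30.
01:00–06:15 \ B = 01:00–01:15, 03:30–06:15.
10:30–18:45 \ B = 11:00–14:00.
19:30–21:00 \ B = 20:30–21:00.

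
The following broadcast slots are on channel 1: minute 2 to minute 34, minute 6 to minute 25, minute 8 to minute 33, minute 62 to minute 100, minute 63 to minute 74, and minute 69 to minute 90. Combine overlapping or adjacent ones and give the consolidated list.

minute 2 to minute 34, minute 62 to minute 100

minute 6 to minute 25 overlaps/touches minute 2 to minute 34 → extend to minute 2 to minute 34.
minute 8 to minute 33 overlaps/touches minute 2 to minute 34 → extend to minute 2 to minute 34.
minute 62 to minute 100 is disjoint → start new block.
minute 63 to minute 74 overlaps/touches minute 62 to minute 100 → extend to minute 62 to minute 100.
minute 69 to minute 90 overlaps/touches minute 62 to minute 100 → extend to minute 62 to minute 100.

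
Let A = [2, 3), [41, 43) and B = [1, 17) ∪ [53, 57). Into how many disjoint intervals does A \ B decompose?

A \ B = [41, 43).
That is 1 disjoint piece.

1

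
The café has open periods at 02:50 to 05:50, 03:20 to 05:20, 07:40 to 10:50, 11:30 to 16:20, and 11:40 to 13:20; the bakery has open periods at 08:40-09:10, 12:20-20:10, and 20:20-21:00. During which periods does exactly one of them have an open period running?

02:50–05:50, 07:40–08:40, 09:10–10:50, 11:30–12:20, 16:20–20:10, 20:20–21:00

First set merges to 02:50–05:50, 07:40–10:50, 11:30–16:20.
A \ B = 02:50–05:50, 07:40–08:40, 09:10–10:50, 11:30–12:20.
B \ A = 16:20–20:10, 20:20–21:00.
Union of the two gives the symmetric difference.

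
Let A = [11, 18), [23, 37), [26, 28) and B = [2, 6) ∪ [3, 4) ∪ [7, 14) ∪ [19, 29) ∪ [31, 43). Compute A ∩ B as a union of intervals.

[11, 14) ∪ [23, 29) ∪ [31, 37)

A, merged: [11, 18), [23, 37).
B, merged: [2, 6), [7, 14), [19, 29), [31, 43).
[11, 18) ∩ B → [11, 14).
[23, 37) ∩ B → [23, 29), [31, 37).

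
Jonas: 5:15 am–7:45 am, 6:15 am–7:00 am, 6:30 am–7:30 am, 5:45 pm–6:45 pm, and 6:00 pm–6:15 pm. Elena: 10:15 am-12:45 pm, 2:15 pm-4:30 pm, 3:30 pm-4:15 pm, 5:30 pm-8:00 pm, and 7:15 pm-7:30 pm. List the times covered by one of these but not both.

Merge the first list: 5:15 am-7:45 am, 5:45 pm-6:45 pm.
Merge the second list: 10:15 am-12:45 pm, 2:15 pm-4:30 pm, 5:30 pm-8:00 pm.
Only in the first: 5:15 am-7:45 am.
Only in the second: 10:15 am-12:45 pm, 2:15 pm-4:30 pm, 5:30 pm-5:45 pm, 6:45 pm-8:00 pm.
Together these are the periods covered by exactly one.

5:15 am-7:45 am, 10:15 am-12:45 pm, 2:15 pm-4:30 pm, 5:30 pm-5:45 pm, 6:45 pm-8:00 pm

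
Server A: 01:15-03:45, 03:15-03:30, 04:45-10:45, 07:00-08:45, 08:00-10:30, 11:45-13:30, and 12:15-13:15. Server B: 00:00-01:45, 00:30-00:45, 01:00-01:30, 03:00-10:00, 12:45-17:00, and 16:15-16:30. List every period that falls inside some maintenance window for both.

Merge the first list: 01:15–03:45, 04:45–10:45, 11:45–13:30.
Merge the second list: 00:00–01:45, 03:00–10:00, 12:45–17:00.
01:15–03:45 meets the second set on 01:15–01:45, 03:00–03:45.
04:45–10:45 meets the second set on 04:45–10:00.
11:45–13:30 meets the second set on 12:45–13:30.

01:15–01:45, 03:00–03:45, 04:45–10:00, 12:45–13:30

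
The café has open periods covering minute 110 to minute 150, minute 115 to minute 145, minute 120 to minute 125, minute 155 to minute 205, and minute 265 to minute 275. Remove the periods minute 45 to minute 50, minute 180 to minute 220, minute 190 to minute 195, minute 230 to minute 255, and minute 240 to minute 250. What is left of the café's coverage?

minute 110 to minute 150, minute 155 to minute 180, minute 265 to minute 275

First set merges to minute 110 to minute 150, minute 155 to minute 205, minute 265 to minute 275.
Second set merges to minute 45 to minute 50, minute 180 to minute 220, minute 230 to minute 255.
minute 110 to minute 150 is untouched.
minute 155 to minute 205 with B removed leaves minute 155 to minute 180.
minute 265 to minute 275 is untouched.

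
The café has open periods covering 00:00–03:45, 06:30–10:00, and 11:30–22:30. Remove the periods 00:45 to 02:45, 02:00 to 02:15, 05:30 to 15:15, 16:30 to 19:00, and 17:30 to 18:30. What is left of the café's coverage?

Second set merges to 00:45–02:45, 05:30–15:15, 16:30–19:00.
00:00–03:45 minus B → 00:00–00:45, 02:45–03:45.
06:30–10:00: fully covered by B → removed.
11:30–22:30 minus B → 15:15–16:30, 19:00–22:30.

00:00–00:45, 02:45–03:45, 15:15–16:30, 19:00–22:30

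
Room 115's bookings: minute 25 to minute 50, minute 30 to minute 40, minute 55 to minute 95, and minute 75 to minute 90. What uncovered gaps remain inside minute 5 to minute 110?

After merging, the occupied span is minute 25 to minute 50, minute 55 to minute 95.
Gaps within minute 5 to minute 110: minute 5 to minute 25, minute 50 to minute 55, minute 95 to minute 110.

minute 5 to minute 25, minute 50 to minute 55, minute 95 to minute 110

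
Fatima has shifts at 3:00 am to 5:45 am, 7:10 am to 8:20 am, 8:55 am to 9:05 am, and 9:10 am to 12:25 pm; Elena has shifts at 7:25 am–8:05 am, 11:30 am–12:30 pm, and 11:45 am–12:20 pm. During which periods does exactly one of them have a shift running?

3:00 am–5:45 am, 7:10 am–7:25 am, 8:05 am–8:20 am, 8:55 am–9:05 am, 9:10 am–11:30 am, 12:25 pm–12:30 pm

Merge the second list: 7:25 am–8:05 am, 11:30 am–12:30 pm.
A \ B = 3:00 am–5:45 am, 7:10 am–7:25 am, 8:05 am–8:20 am, 8:55 am–9:05 am, 9:10 am–11:30 am.
B \ A = 12:25 pm–12:30 pm.
Union of the two gives the symmetric difference.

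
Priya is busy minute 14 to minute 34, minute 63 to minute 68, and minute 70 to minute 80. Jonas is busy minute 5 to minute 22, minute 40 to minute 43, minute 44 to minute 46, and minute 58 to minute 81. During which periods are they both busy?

minute 14 to minute 34 overlaps B on minute 14 to minute 22.
minute 63 to minute 68 overlaps B on minute 63 to minute 68.
minute 70 to minute 80 overlaps B on minute 70 to minute 80.

minute 14 to minute 22, minute 63 to minute 68, minute 70 to minute 80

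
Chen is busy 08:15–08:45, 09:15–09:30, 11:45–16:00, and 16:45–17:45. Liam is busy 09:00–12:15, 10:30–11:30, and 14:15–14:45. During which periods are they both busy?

09:15-09:30, 11:45-12:15, 14:15-14:45

B, merged: 09:00-12:15, 14:15-14:45.
08:15-08:45: no overlap with the second set.
09:15-09:30 meets the second set on 09:15-09:30.
11:45-16:00 meets the second set on 11:45-12:15, 14:15-14:45.
16:45-17:45: no overlap with the second set.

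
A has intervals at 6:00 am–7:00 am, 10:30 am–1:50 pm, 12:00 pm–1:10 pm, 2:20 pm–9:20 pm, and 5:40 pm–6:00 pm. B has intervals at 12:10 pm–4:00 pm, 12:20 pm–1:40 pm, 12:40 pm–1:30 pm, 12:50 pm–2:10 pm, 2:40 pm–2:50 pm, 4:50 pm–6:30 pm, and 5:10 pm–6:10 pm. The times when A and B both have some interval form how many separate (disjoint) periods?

A, merged: 6:00 am–7:00 am, 10:30 am–1:50 pm, 2:20 pm–9:20 pm.
B, merged: 12:10 pm–4:00 pm, 4:50 pm–6:30 pm.
A ∩ B = 12:10 pm–1:50 pm, 2:20 pm–4:00 pm, 4:50 pm–6:30 pm.
That is 3 disjoint pieces.

3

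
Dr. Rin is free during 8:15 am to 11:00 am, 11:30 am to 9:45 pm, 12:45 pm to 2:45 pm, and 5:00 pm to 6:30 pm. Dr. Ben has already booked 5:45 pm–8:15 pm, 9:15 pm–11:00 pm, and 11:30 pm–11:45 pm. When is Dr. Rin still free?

Merge the first list: 8:15 am–11:00 am, 11:30 am–9:45 pm.
8:15 am–11:00 am: nothing removed.
11:30 am–9:45 pm \ B = 11:30 am–5:45 pm, 8:15 pm–9:15 pm.

8:15 am–11:00 am, 11:30 am–5:45 pm, 8:15 pm–9:15 pm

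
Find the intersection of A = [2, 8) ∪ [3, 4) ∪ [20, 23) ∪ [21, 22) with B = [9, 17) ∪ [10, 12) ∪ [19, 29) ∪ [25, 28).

[20, 23)

A, merged: [2, 8), [20, 23).
B, merged: [9, 17), [19, 29).
[2, 8): no overlap with the second set.
[20, 23) meets the second set on [20, 23).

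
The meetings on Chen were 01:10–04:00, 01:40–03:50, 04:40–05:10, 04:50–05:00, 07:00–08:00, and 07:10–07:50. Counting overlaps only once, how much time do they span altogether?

Merged: 01:10–04:00, 04:40–05:10, 07:00–08:00.
Lengths: 2 h 50 min + 30 min + 1 h = 4 h 20 min.

4 h 20 min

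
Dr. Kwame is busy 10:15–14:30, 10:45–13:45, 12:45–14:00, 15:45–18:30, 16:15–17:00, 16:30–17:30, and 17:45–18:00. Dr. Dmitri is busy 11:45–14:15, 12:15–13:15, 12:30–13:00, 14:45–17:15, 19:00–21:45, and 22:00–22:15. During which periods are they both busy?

Merge the first list: 10:15–14:30, 15:45–18:30.
Merge the second list: 11:45–14:15, 14:45–17:15, 19:00–21:45, 22:00–22:15.
10:15–14:30 overlaps B on 11:45–14:15.
15:45–18:30 overlaps B on 15:45–17:15.

11:45–14:15, 15:45–17:15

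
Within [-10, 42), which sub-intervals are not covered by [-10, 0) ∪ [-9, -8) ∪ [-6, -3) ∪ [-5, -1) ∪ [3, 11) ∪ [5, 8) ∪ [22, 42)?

[0, 3) ∪ [11, 22)

The merged coverage is [-10, 0), [3, 11), [22, 42).
Gaps within [-10, 42): [0, 3), [11, 22).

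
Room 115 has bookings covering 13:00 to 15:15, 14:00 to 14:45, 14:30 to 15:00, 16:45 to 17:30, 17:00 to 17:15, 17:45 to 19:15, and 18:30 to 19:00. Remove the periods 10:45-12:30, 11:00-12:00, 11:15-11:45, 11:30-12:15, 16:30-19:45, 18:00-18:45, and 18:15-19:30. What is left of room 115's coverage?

Merge the first list: 13:00–15:15, 16:45–17:30, 17:45–19:15.
Merge the second list: 10:45–12:30, 16:30–19:45.
13:00–15:15 is untouched.
16:45–17:30 lies entirely inside B → drops out.
17:45–19:15 lies entirely inside B → drops out.

13:00–15:15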